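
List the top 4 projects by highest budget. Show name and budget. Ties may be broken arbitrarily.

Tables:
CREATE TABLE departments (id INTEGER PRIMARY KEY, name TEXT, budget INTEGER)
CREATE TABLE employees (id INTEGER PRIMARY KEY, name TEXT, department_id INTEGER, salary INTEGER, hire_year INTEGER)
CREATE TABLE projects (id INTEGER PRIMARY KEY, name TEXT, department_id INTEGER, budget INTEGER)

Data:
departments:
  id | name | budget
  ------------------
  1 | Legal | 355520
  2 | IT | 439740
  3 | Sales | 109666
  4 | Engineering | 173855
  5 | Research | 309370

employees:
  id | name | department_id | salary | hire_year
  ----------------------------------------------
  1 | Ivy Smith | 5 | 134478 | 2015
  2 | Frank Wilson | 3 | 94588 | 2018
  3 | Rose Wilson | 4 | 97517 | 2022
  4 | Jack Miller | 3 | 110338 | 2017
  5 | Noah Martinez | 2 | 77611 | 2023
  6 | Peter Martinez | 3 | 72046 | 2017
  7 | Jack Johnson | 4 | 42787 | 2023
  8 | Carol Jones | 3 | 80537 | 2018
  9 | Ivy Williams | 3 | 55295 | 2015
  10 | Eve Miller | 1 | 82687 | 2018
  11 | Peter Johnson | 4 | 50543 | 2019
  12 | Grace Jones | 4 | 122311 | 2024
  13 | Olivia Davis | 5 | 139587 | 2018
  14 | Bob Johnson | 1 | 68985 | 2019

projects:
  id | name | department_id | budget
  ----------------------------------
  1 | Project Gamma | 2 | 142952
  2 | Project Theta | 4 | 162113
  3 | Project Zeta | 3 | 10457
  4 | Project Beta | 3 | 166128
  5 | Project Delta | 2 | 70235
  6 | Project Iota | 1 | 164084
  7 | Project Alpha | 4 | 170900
SELECT name, budget FROM projects ORDER BY budget DESC LIMIT 4

Execution result:
name | budget
Project Alpha | 170900
Project Beta | 166128
Project Iota | 164084
Project Theta | 162113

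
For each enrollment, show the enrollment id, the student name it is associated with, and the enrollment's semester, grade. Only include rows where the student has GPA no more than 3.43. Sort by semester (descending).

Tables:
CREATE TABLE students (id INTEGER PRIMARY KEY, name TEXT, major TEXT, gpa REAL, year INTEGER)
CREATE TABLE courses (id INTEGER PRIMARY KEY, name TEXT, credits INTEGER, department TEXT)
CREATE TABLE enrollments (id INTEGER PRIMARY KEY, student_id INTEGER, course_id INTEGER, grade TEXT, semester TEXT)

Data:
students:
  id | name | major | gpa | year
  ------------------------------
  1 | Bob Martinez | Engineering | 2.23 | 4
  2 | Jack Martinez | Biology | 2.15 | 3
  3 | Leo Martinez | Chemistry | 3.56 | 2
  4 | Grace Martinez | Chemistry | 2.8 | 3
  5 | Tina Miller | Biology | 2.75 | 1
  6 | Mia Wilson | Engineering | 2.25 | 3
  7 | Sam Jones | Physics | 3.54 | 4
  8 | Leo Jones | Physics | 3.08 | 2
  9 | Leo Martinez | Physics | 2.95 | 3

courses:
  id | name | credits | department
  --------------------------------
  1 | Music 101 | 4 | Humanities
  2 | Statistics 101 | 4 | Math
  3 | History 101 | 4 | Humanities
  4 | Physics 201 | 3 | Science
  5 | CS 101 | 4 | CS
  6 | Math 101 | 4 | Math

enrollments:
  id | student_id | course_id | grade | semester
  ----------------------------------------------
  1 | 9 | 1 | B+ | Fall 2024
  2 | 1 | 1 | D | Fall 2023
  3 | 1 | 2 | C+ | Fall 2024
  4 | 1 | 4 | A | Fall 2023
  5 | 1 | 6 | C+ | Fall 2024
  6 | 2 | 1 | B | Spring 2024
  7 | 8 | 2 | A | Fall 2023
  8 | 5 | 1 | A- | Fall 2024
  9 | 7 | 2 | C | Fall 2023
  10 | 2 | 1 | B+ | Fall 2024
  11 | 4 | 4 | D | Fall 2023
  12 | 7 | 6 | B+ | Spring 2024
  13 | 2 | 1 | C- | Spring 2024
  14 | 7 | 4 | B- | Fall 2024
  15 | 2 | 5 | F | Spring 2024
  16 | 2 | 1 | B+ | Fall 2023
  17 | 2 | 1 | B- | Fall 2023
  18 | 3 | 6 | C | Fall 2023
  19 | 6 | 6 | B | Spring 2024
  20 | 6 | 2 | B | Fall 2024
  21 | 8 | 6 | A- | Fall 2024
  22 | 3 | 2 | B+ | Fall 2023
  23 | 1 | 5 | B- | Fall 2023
SELECT c.id, p.name AS student, c.semester, c.grade FROM enrollments c JOIN students p ON c.student_id = p.id WHERE p.gpa <= 3.43 ORDER BY c.semester DESC

Execution result:
id | student | semester | grade
6 | Jack Martinez | Spring 2024 | B
13 | Jack Martinez | Spring 2024 | C-
15 | Jack Martinez | Spring 2024 | F
19 | Mia Wilson | Spring 2024 | B
1 | Leo Martinez | Fall 2024 | B+
3 | Bob Martinez | Fall 2024 | C+
5 | Bob Martinez | Fall 2024 | C+
8 | Tina Miller | Fall 2024 | A-
10 | Jack Martinez | Fall 2024 | B+
20 | Mia Wilson | Fall 2024 | B
21 | Leo Jones | Fall 2024 | A-
2 | Bob Martinez | Fall 2023 | D
4 | Bob Martinez | Fall 2023 | A
7 | Leo Jones | Fall 2023 | A
11 | Grace Martinez | Fall 2023 | D
16 | Jack Martinez | Fall 2023 | B+
17 | Jack Martinez | Fall 2023 | B-
23 | Bob Martinez | Fall 2023 | B-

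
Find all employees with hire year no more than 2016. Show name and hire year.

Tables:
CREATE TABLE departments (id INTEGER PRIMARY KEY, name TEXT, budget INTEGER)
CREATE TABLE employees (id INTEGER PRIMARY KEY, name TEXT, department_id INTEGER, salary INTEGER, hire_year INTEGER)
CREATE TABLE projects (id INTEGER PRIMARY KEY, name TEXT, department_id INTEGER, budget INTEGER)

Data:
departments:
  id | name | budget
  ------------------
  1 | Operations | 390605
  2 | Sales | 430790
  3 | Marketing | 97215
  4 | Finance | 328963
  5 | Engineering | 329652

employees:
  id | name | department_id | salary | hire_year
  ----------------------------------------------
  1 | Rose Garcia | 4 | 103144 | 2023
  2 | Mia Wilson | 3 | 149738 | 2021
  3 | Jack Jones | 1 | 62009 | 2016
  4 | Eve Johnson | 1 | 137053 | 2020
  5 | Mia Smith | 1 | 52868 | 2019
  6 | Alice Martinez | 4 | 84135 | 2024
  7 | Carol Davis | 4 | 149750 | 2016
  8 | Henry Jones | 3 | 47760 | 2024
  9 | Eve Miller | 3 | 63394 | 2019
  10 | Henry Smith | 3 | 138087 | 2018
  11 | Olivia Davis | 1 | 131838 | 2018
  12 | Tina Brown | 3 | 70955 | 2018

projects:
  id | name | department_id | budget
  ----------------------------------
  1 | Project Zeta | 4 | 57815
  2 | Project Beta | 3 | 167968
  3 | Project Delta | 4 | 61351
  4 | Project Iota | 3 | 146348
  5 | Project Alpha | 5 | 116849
SELECT name, hire_year FROM employees WHERE hire_year <= 2016

Execution result:
name | hire_year
Jack Jones | 2016
Carol Davis | 2016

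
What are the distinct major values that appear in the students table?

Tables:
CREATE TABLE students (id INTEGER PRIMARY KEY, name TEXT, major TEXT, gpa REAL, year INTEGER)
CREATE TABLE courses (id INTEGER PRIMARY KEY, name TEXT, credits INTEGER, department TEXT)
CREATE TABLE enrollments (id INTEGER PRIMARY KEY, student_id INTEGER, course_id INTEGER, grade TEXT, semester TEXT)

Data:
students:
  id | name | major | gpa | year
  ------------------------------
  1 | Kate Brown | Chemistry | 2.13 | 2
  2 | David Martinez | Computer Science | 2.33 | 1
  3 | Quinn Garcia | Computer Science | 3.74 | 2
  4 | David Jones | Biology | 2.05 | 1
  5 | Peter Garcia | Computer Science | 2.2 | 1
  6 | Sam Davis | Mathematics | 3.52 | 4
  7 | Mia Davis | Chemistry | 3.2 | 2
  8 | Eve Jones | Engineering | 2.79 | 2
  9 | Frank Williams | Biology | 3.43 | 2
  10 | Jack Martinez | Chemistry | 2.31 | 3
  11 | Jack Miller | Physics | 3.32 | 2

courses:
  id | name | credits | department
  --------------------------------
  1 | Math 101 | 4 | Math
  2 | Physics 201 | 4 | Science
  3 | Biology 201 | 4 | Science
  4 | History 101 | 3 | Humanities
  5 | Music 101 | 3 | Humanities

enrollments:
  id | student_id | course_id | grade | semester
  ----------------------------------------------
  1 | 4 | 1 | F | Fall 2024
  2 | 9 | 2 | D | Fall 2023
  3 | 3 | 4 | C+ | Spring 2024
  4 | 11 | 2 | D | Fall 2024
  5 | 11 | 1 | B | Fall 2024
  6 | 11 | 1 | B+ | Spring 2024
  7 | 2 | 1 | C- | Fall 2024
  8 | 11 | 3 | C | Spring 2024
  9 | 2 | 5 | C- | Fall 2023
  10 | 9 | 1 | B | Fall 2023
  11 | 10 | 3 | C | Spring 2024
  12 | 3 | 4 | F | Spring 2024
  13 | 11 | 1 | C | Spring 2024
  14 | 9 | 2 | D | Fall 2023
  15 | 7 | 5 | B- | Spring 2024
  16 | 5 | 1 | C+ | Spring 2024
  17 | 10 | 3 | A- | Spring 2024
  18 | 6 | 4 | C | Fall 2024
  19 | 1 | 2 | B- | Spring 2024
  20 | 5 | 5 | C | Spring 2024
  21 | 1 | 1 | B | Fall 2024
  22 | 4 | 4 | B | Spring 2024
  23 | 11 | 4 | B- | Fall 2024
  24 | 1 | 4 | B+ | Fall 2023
SELECT DISTINCT major FROM students

Execution result:
major
Chemistry
Computer Science
Biology
Mathematics
Engineering
Physics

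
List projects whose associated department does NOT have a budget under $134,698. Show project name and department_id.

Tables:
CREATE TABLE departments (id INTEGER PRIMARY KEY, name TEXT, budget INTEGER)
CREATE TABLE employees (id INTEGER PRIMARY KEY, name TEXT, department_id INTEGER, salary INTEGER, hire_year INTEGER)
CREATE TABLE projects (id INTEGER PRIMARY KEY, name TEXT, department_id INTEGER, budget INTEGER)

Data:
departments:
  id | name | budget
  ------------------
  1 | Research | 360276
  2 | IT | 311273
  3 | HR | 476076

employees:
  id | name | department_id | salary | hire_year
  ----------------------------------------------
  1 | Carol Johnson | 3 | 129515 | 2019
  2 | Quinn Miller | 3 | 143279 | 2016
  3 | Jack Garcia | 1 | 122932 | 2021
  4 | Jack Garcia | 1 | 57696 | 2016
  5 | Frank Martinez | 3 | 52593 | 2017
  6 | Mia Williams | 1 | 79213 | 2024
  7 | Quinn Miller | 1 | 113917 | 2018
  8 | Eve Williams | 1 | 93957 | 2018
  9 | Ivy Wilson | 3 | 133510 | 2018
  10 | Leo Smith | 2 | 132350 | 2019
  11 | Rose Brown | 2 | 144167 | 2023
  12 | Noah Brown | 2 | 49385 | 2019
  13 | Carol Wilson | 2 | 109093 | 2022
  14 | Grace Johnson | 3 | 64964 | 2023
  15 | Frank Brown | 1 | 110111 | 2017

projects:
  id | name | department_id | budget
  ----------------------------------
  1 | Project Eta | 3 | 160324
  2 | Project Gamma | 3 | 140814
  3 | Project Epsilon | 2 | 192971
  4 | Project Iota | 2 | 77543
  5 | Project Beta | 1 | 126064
SELECT name, department_id FROM projects WHERE department_id NOT IN (SELECT id FROM departments WHERE budget < 134698)

Execution result:
name | department_id
Project Eta | 3
Project Gamma | 3
Project Epsilon | 2
Project Iota | 2
Project Beta | 1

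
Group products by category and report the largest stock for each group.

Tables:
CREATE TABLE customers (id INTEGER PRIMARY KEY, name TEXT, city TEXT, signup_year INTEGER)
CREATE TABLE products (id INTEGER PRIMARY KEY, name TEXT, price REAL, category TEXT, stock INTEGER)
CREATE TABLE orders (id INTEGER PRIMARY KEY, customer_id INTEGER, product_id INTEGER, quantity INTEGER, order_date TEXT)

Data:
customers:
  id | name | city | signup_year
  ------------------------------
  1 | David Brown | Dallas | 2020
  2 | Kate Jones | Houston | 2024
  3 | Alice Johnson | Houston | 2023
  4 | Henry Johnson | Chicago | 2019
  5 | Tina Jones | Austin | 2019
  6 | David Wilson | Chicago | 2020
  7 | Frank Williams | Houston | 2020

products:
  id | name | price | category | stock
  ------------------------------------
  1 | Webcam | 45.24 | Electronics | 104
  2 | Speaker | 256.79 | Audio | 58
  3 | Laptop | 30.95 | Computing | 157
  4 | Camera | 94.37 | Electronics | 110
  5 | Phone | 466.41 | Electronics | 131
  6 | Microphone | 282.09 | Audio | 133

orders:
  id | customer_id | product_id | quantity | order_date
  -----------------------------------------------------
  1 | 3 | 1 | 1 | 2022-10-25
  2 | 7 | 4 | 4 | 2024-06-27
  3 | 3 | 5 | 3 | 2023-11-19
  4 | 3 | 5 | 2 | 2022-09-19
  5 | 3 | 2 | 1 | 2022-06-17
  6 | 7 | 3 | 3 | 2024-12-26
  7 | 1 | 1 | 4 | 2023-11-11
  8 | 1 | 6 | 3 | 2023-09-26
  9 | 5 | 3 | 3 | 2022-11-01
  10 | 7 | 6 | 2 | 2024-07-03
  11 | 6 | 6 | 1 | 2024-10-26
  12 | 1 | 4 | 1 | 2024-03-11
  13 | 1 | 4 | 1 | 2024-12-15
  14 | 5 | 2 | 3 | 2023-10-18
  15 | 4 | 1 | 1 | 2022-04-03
SELECT category, MAX(stock) AS max_stock FROM products GROUP BY category

Execution result:
category | max_stock
Audio | 133
Computing | 157
Electronics | 131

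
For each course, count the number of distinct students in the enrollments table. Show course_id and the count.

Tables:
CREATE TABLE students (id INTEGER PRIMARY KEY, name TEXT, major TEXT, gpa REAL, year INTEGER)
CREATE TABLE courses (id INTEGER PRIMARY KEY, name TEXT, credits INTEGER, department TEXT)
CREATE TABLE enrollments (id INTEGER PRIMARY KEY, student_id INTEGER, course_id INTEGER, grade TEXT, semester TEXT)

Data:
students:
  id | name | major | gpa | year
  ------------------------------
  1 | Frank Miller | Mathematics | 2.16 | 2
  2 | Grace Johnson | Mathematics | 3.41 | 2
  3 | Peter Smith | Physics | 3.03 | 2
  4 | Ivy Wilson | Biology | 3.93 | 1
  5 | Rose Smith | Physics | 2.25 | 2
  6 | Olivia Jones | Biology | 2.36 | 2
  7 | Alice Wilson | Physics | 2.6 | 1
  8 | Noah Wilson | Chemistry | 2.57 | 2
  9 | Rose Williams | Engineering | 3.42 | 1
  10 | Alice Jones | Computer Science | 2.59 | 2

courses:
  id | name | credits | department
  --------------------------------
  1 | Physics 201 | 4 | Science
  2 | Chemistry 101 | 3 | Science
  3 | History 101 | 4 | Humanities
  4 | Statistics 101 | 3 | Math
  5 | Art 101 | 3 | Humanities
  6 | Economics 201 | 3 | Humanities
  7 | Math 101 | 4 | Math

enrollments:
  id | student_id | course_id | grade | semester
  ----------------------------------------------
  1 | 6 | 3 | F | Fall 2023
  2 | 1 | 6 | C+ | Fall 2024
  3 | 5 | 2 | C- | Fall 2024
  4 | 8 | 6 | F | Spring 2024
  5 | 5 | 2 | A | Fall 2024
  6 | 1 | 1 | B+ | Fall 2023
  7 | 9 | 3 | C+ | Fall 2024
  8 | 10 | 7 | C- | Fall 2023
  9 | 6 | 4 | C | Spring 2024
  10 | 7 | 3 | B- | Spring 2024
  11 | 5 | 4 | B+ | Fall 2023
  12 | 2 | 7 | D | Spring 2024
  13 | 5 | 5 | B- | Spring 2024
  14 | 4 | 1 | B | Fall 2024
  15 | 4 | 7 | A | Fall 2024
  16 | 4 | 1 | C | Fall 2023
SELECT course_id, COUNT(DISTINCT student_id) AS distinct_student_count FROM enrollments GROUP BY course_id

Execution result:
course_id | distinct_student_count
1 | 2
2 | 1
3 | 3
4 | 2
5 | 1
6 | 2
7 | 3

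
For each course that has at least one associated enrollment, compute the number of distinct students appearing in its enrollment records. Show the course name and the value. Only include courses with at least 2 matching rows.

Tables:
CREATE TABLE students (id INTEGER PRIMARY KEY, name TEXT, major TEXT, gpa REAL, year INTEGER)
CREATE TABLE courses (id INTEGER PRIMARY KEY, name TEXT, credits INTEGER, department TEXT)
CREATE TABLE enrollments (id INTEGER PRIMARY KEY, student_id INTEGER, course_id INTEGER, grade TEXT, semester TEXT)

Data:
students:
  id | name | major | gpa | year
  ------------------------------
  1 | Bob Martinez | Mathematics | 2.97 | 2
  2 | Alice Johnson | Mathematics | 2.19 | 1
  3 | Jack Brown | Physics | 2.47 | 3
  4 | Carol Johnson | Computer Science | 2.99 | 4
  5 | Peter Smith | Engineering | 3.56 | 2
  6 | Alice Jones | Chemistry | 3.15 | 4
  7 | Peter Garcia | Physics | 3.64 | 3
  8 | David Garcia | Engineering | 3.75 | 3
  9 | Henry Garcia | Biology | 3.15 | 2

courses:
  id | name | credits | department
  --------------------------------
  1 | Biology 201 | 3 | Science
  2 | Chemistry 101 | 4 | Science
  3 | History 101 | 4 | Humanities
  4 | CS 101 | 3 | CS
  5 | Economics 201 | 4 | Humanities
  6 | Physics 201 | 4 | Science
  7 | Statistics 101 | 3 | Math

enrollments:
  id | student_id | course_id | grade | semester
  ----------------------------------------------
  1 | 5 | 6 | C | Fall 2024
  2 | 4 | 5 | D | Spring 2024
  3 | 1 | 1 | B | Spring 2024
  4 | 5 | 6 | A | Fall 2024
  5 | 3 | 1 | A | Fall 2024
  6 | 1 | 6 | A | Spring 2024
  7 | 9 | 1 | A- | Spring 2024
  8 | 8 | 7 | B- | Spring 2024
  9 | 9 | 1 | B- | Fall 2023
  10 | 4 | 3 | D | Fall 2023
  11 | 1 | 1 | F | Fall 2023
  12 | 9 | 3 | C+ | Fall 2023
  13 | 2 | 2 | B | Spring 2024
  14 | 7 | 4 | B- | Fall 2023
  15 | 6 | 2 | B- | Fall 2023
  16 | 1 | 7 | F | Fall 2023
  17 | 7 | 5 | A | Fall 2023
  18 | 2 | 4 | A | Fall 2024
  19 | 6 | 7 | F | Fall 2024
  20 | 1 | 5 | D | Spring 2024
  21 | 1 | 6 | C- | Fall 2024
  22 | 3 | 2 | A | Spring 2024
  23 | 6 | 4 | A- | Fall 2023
SELECT p.name, COUNT(DISTINCT c.student_id) AS distinct_student_count FROM enrollments c JOIN courses p ON c.course_id = p.id GROUP BY p.id, p.name HAVING COUNT(*) >= 2

Execution result:
name | distinct_student_count
Biology 201 | 3
Chemistry 101 | 3
History 101 | 2
CS 101 | 3
Economics 201 | 3
Physics 201 | 2
Statistics 101 | 3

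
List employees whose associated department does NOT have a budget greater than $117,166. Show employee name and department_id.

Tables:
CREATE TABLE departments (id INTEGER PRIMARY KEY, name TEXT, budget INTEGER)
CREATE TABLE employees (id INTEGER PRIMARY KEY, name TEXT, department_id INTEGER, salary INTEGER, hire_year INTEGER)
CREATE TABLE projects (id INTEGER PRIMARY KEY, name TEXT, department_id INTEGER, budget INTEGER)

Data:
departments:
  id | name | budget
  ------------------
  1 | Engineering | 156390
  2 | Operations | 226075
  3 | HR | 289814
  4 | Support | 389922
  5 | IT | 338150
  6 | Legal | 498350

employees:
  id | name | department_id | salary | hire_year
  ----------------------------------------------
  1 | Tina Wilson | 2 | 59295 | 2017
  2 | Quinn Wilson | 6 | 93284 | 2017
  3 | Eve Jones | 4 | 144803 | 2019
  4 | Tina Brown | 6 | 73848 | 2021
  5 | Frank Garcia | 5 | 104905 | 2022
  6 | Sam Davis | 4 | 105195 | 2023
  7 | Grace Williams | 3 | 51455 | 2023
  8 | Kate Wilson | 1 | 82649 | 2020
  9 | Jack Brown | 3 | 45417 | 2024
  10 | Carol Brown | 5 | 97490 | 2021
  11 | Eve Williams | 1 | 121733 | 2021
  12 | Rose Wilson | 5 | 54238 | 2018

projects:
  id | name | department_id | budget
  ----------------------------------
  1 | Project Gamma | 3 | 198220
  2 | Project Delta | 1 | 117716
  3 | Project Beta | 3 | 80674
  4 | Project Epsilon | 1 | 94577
SELECT name, department_id FROM employees WHERE department_id NOT IN (SELECT id FROM departments WHERE budget > 117166)

Execution result:
(no rows)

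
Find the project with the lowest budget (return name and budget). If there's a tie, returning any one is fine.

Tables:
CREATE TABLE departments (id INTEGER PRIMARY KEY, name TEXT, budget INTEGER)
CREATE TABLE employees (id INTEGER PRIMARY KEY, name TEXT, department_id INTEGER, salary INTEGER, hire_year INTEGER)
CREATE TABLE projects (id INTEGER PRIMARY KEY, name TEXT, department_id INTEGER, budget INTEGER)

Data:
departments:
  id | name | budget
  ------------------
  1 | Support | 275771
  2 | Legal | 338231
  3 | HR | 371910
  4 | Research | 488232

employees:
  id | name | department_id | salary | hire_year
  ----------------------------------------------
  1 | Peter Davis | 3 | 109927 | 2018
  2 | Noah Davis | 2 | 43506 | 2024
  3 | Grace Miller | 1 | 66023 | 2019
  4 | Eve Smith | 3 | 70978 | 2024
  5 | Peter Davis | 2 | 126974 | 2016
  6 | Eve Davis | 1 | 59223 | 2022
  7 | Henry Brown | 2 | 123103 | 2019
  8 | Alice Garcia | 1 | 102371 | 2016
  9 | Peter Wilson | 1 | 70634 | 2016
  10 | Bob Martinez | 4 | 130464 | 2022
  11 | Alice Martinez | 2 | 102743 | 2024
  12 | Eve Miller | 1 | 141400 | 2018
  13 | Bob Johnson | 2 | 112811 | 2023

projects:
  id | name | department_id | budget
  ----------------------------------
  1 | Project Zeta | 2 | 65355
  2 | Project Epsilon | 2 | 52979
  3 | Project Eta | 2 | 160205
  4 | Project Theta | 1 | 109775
SELECT name, budget FROM projects ORDER BY budget ASC LIMIT 1

Execution result:
name | budget
Project Epsilon | 52979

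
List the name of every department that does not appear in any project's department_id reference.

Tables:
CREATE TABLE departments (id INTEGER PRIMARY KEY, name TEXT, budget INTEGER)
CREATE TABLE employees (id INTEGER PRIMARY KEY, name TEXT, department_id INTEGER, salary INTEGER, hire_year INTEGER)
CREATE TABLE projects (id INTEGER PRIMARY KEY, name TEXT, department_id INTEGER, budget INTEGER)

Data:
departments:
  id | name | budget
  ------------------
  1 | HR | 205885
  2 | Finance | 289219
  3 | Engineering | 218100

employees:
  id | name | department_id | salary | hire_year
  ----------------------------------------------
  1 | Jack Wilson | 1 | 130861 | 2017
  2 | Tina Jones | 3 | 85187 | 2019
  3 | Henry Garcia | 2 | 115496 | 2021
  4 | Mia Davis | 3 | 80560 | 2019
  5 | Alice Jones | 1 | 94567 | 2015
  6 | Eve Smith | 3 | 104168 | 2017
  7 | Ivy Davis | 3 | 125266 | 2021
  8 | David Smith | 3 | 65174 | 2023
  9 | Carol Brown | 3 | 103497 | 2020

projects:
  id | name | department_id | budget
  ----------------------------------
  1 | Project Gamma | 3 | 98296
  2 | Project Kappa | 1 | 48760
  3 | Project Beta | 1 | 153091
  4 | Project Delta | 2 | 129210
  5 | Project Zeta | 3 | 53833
SELECT p.name FROM departments p LEFT JOIN projects c ON c.department_id = p.id WHERE c.id IS NULL

Execution result:
(no rows)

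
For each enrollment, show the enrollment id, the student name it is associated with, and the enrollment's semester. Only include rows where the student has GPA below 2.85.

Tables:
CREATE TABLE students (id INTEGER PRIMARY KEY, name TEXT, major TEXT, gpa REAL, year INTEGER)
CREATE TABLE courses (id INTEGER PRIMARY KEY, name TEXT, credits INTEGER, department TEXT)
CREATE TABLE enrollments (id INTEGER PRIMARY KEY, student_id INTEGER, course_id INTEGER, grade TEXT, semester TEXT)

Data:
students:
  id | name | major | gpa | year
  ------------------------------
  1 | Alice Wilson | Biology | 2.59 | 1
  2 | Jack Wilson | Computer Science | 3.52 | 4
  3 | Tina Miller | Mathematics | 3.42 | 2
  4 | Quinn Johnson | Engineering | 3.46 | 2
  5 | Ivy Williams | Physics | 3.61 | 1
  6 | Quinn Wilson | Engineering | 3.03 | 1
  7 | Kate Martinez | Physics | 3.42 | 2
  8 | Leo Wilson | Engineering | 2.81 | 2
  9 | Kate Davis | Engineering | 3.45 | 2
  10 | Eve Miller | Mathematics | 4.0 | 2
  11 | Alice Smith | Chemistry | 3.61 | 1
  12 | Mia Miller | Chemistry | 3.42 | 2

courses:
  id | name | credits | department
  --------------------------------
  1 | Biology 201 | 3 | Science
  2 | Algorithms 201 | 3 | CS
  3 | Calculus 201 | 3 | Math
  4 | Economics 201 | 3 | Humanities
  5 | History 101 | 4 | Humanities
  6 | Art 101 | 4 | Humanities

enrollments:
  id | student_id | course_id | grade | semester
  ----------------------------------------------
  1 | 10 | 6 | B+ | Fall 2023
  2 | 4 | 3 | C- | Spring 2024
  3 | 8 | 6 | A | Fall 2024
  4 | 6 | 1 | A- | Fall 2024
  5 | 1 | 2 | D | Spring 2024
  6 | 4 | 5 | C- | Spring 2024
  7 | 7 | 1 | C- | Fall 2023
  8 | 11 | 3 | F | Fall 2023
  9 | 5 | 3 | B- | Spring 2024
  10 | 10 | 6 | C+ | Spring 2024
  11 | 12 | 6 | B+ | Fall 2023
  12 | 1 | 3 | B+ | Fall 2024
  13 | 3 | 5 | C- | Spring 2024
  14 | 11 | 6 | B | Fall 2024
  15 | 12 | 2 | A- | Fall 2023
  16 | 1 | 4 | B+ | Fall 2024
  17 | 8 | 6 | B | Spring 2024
SELECT c.id, p.name AS student, c.semester FROM enrollments c JOIN students p ON c.student_id = p.id WHERE p.gpa < 2.85

Execution result:
id | student | semester
3 | Leo Wilson | Fall 2024
5 | Alice Wilson | Spring 2024
12 | Alice Wilson | Fall 2024
16 | Alice Wilson | Fall 2024
17 | Leo Wilson | Spring 2024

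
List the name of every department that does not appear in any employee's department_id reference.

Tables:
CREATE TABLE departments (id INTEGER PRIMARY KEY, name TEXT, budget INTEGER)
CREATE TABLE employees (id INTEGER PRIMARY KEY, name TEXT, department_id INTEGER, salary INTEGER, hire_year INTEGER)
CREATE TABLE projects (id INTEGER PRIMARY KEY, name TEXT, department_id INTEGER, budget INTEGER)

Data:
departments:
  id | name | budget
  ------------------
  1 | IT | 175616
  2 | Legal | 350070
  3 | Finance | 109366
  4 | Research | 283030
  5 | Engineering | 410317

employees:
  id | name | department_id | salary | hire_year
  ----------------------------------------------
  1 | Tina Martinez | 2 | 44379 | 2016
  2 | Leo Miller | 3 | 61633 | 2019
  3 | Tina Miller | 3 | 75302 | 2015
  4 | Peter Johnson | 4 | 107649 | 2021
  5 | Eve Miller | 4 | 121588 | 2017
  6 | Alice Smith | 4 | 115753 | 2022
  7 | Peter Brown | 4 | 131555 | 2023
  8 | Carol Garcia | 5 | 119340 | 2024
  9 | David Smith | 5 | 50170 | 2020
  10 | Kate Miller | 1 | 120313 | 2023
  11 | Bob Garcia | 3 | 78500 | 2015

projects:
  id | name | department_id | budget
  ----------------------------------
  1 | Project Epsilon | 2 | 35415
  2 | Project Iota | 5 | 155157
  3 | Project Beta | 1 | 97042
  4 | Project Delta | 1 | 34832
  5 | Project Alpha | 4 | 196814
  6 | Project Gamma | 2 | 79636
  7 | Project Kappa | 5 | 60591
SELECT p.name FROM departments p LEFT JOIN employees c ON c.department_id = p.id WHERE c.id IS NULL

Execution result:
(no rows)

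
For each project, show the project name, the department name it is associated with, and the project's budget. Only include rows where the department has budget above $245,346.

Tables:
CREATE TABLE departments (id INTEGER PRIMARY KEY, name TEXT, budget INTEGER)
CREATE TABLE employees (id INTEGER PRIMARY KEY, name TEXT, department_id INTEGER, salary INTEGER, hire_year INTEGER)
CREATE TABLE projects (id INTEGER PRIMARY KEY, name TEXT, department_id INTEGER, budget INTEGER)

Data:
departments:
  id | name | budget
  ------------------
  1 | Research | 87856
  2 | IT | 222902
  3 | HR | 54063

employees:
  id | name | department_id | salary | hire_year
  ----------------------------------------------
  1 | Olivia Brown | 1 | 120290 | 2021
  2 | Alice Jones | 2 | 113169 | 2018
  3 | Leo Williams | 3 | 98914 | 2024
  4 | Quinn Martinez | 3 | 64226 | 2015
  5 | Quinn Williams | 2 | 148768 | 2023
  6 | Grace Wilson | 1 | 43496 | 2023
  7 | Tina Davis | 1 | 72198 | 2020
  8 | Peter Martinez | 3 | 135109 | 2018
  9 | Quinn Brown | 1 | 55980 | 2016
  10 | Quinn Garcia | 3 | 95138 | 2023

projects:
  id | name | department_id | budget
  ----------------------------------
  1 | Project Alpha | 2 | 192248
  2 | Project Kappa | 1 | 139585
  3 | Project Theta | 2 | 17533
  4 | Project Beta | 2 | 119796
SELECT c.name, p.name AS department, c.budget FROM projects c JOIN departments p ON c.department_id = p.id WHERE p.budget > 245346

Execution result:
(no rows)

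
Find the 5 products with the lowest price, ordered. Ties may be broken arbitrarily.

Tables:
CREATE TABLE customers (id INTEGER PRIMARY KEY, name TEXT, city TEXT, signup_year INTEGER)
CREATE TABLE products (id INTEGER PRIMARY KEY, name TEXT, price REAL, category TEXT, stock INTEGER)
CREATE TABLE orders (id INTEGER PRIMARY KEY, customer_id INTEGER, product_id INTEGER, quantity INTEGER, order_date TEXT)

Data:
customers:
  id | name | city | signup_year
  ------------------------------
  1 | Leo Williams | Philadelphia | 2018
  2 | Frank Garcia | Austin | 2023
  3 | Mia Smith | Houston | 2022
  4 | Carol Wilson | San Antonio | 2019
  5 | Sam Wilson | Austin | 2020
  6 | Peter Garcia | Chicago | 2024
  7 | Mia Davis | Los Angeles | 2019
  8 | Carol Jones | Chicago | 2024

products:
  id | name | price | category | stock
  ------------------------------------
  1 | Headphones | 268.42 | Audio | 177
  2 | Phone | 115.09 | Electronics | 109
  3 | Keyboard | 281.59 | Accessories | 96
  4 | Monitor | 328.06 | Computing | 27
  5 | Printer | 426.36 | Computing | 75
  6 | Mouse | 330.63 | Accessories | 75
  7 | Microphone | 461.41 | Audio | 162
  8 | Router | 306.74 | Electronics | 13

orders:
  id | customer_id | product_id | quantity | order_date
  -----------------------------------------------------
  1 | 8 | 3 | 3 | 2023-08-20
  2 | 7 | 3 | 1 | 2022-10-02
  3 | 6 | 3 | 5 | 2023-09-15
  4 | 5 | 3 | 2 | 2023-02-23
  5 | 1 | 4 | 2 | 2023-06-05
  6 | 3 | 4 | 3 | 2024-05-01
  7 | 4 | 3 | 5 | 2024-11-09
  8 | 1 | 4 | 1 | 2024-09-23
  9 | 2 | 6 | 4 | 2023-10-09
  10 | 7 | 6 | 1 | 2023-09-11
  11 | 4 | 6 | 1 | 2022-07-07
SELECT name, price FROM products ORDER BY price ASC LIMIT 5

Execution result:
name | price
Phone | 115.09
Headphones | 268.42
Keyboard | 281.59
Router | 306.74
Monitor | 328.06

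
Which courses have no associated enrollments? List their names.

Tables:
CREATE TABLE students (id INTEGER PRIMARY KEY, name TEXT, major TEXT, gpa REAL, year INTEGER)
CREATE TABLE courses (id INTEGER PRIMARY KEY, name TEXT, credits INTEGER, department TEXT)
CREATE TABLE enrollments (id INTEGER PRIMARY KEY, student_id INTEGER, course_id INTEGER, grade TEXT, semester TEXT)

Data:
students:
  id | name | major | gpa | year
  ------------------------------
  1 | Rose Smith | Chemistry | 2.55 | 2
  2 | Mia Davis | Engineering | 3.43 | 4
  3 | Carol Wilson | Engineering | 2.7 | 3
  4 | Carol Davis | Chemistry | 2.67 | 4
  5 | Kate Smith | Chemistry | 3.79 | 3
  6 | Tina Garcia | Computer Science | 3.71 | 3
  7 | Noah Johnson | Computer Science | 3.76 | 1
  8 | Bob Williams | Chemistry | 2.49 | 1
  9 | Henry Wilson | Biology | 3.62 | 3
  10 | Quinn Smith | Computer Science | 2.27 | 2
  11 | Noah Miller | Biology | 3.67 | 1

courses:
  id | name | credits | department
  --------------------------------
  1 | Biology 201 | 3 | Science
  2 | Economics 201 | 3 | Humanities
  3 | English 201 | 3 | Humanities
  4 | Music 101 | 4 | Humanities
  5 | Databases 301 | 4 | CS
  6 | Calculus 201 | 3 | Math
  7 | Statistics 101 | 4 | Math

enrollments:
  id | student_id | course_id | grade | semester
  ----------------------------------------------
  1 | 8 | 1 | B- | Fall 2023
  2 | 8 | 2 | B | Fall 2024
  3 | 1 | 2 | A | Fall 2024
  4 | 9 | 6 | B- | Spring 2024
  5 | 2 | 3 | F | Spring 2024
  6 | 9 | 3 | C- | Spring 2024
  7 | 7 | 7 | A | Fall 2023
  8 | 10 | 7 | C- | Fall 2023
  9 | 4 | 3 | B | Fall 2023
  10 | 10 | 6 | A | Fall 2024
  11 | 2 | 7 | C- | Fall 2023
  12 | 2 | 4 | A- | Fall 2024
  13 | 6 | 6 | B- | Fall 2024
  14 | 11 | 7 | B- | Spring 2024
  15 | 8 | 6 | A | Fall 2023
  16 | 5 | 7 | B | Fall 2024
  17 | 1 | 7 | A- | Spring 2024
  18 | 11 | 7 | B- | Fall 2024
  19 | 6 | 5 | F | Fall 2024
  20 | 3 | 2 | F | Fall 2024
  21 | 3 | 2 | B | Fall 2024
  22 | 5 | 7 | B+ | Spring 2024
SELECT p.name FROM courses p LEFT JOIN enrollments c ON c.course_id = p.id WHERE c.id IS NULL

Execution result:
(no rows)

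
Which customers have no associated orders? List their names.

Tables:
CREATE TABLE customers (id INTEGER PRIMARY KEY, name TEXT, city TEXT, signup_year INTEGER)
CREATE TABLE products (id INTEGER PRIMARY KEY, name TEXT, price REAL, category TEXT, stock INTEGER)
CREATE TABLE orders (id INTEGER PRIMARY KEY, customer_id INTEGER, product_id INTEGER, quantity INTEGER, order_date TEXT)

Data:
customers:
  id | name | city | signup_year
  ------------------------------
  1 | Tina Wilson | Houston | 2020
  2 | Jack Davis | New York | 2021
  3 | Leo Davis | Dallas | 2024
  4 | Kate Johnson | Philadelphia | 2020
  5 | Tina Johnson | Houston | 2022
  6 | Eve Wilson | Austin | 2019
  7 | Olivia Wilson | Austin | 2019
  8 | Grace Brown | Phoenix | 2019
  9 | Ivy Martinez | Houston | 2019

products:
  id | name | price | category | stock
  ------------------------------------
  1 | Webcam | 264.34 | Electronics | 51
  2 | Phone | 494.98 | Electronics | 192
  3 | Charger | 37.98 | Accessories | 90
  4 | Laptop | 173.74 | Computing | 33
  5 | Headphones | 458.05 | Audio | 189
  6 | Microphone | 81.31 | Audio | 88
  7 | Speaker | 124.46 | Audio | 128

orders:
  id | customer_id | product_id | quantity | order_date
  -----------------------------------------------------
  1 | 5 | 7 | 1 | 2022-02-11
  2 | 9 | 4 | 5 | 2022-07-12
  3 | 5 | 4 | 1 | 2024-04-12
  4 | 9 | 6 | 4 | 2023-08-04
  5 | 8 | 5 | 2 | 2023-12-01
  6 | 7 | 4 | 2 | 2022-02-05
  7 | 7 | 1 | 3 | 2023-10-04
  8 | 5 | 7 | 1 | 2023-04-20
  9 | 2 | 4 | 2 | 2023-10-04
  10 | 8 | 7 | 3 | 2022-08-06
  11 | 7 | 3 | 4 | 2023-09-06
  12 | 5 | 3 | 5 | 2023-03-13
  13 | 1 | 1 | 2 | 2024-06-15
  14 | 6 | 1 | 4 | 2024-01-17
SELECT p.name FROM customers p LEFT JOIN orders c ON c.customer_id = p.id WHERE c.id IS NULL

Execution result:
name
Leo Davis
Kate Johnson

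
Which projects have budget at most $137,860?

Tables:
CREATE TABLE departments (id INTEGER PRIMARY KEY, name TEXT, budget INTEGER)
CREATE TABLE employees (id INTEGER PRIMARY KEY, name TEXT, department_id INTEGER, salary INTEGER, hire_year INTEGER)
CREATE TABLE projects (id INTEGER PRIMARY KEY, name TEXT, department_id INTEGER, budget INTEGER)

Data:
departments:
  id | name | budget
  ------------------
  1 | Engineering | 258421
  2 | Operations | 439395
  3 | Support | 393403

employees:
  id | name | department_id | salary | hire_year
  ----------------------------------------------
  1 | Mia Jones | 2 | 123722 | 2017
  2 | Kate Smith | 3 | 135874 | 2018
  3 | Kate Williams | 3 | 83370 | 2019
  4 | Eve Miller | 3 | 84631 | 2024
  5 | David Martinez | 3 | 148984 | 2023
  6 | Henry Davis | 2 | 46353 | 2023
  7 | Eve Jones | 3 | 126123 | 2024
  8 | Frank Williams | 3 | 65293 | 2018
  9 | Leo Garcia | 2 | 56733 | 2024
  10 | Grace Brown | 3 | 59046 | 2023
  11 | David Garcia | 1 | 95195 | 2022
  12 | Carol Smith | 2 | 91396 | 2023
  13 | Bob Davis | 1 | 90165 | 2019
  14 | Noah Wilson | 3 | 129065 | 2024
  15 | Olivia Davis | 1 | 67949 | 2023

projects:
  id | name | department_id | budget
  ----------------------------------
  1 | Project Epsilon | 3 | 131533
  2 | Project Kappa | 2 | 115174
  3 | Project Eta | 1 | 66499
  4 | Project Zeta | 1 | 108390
SELECT name, budget FROM projects WHERE budget <= 137860

Execution result:
name | budget
Project Epsilon | 131533
Project Kappa | 115174
Project Eta | 66499
Project Zeta | 108390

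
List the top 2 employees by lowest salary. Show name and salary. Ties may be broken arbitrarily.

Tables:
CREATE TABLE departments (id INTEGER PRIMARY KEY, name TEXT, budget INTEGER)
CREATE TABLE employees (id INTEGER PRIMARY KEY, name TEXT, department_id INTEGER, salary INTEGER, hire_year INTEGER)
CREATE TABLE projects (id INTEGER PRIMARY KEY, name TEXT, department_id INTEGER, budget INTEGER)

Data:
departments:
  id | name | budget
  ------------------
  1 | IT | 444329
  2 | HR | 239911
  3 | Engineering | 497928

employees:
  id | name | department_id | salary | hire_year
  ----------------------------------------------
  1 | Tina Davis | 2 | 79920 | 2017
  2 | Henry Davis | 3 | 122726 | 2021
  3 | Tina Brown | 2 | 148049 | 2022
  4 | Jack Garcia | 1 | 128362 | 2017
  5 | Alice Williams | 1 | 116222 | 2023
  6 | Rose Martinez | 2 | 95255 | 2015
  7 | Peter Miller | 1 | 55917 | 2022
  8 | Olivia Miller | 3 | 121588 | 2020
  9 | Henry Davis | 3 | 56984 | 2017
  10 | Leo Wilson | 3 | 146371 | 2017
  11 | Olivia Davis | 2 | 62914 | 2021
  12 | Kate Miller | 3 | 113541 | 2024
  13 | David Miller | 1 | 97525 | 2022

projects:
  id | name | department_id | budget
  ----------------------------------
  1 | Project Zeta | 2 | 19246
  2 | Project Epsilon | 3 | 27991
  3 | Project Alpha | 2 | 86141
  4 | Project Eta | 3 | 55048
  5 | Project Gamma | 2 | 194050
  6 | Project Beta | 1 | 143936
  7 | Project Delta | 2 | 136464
SELECT name, salary FROM employees ORDER BY salary ASC LIMIT 2

Execution result:
name | salary
Peter Miller | 55917
Henry Davis | 56984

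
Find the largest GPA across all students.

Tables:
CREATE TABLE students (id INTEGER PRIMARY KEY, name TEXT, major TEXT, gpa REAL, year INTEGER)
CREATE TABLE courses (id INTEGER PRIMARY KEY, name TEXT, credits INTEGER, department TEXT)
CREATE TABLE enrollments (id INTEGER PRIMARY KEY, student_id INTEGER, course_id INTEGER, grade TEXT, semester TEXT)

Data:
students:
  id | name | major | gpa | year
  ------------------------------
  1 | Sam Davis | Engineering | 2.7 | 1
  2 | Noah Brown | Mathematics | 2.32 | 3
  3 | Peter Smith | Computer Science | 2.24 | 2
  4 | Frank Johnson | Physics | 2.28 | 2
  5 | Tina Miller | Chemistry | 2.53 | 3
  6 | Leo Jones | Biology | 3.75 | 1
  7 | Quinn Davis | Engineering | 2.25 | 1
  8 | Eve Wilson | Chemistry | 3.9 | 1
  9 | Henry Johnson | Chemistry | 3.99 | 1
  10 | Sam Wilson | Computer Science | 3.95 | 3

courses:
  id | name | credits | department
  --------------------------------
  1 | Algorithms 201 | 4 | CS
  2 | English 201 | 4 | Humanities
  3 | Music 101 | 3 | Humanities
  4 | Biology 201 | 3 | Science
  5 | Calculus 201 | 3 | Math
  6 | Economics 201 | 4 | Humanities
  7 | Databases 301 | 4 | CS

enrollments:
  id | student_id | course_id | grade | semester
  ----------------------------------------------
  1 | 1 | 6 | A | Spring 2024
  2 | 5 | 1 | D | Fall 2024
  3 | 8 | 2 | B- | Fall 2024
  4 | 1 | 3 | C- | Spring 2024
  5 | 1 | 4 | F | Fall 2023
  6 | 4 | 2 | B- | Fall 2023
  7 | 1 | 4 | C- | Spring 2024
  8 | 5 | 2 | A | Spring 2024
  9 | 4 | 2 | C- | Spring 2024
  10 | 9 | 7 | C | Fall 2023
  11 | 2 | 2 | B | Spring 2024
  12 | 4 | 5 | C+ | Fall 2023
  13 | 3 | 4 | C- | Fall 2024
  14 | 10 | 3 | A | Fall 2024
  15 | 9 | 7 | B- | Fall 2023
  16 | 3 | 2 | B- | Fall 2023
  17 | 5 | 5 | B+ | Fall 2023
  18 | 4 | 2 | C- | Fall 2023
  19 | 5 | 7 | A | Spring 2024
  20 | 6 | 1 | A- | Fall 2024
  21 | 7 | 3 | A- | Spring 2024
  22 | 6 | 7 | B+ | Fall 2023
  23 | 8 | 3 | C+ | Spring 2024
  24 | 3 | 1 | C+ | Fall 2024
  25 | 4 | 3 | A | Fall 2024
SELECT MAX(gpa) FROM students

Execution result:
3.99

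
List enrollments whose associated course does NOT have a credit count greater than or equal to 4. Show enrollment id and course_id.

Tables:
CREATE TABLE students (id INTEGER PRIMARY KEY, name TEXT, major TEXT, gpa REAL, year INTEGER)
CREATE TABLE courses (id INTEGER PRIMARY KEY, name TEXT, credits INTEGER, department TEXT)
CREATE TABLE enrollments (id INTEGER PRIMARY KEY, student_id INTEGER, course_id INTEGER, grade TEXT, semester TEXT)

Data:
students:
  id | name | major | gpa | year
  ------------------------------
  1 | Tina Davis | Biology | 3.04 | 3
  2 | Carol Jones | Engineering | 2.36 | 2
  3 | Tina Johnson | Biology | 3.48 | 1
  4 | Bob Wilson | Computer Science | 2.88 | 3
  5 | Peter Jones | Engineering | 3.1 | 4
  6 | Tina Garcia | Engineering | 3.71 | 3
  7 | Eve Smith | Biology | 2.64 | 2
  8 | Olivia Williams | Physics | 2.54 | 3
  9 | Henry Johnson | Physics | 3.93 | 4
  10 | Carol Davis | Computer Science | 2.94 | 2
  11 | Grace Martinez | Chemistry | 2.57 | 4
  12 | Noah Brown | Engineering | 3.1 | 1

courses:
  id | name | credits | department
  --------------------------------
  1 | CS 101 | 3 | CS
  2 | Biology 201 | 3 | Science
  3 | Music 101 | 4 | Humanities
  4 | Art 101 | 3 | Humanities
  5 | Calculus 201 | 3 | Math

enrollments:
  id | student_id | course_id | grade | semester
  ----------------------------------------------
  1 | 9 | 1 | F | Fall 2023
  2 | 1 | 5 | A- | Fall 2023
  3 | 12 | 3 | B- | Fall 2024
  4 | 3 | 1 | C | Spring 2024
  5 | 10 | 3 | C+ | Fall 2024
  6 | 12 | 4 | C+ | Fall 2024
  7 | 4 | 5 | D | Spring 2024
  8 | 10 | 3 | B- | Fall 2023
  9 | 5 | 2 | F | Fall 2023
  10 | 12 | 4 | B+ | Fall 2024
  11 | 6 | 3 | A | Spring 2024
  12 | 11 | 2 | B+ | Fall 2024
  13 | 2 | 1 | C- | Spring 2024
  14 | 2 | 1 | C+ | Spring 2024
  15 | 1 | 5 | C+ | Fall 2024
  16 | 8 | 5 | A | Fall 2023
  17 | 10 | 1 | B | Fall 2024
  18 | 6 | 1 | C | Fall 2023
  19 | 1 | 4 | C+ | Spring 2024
SELECT id, course_id FROM enrollments WHERE course_id NOT IN (SELECT id FROM courses WHERE credits >= 4)

Execution result:
id | course_id
1 | 1
2 | 5
4 | 1
6 | 4
7 | 5
9 | 2
10 | 4
12 | 2
13 | 1
14 | 1
15 | 5
16 | 5
17 | 1
18 | 1
19 | 4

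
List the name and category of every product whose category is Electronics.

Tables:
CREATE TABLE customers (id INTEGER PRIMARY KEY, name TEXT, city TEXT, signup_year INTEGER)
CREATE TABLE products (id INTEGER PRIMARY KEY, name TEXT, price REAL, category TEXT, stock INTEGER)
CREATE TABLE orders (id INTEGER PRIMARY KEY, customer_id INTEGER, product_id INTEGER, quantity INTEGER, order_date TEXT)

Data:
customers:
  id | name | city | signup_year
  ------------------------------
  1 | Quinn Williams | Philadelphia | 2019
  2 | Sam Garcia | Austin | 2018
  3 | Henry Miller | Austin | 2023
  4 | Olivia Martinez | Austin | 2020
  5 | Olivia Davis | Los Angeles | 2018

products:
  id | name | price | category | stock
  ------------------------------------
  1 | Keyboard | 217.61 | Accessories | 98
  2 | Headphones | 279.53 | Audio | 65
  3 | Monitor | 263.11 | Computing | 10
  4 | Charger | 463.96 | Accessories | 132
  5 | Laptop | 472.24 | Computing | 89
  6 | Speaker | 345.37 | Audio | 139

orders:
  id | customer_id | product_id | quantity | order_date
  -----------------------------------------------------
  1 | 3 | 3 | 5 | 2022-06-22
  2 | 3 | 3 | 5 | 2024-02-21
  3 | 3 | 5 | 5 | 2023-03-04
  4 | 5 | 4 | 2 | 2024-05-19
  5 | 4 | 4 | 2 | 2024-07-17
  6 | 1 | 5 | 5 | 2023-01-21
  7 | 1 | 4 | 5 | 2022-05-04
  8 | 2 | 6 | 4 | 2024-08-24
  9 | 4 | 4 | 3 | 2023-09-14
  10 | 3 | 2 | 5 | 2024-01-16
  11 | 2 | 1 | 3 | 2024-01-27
SELECT name, category FROM products WHERE category = 'Electronics'

Execution result:
(no rows)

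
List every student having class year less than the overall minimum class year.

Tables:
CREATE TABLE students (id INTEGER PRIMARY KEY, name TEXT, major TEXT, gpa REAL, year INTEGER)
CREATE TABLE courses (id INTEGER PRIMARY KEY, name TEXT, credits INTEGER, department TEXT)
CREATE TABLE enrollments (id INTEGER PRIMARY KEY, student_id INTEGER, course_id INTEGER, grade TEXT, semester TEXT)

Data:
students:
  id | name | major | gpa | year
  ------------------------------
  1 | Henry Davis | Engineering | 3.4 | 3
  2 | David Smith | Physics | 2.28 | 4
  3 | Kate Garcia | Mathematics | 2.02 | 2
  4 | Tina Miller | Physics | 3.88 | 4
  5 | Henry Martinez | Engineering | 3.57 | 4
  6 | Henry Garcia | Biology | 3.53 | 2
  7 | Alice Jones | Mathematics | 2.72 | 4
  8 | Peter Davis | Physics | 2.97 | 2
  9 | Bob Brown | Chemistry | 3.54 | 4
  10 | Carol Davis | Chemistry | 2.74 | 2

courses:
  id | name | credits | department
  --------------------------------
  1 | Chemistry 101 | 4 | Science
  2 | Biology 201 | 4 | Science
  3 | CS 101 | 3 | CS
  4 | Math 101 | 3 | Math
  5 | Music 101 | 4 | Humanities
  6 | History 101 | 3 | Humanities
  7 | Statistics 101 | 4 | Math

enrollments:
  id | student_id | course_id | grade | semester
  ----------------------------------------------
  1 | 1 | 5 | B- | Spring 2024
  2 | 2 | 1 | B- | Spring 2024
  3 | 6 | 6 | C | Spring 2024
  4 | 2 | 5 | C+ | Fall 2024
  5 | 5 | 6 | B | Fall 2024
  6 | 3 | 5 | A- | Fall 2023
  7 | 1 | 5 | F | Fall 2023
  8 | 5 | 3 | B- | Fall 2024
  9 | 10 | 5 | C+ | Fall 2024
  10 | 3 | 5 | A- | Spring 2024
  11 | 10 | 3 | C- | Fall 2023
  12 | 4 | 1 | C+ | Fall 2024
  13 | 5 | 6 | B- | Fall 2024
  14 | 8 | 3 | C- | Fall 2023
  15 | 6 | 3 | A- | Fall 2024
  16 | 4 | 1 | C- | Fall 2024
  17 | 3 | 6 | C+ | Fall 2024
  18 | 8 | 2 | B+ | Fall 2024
SELECT name, year FROM students WHERE year < (SELECT MIN(year) FROM students)

Execution result:
(no rows)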